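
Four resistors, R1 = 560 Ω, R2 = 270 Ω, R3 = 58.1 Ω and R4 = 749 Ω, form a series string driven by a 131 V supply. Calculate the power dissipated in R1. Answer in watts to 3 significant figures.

Every series element carries the same I. Get I from the total resistance, then P = I² × R1.
R_total = 560 + 270 + 58.1 + 749 = 1637 Ω
I = V / R_total = 131 / 1637 = 0.08002 A
P_R1 = I² × R1 = (0.08002)² × 560 = 3.586 W

3.59 W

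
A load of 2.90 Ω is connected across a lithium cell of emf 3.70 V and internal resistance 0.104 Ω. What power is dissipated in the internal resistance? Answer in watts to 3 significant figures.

0.158 W

The source's internal resistance is just another series element carrying I; its dissipation is I²r.
I = ε / (r + R) = 3.70 / (0.104 + 2.90) = 1.232 A
P_int = I² r = (1.232)² × 0.104 = 0.1578 W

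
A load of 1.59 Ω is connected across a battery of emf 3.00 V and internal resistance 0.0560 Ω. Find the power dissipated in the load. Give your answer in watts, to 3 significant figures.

With r and R in series, I = ε/(r+R); the load dissipates I²R.
I = ε / (r + R) = 3.00 / (0.0560 + 1.59) = 1.823 A
P_load = I² R = (1.823)² × 1.59 = 5.282 W

5.28 W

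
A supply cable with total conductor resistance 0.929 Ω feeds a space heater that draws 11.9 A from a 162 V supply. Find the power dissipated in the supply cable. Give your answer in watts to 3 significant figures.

Line loss is just I²R for the cable — we know both I and R_line directly.
The supply cable carries the full 11.9 A.
P_line = I² R_line = (11.90)² × 0.929 = 131.6 W

132 W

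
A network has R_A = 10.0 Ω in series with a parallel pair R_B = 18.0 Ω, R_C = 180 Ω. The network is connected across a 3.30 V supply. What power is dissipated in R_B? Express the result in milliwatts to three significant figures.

233 mW

Replace R_B and R_C with their parallel equivalent so the circuit becomes R_A in series with R_p.
R_p = (18.0×180)/(18.0+180) = 16.36 Ω
R_total = 10.0 + 16.36 = 26.36 Ω
I = V / R_total = 3.30 / 26.36 = 0.1252 A
Voltage across the parallel pair: V_p = I × R_p = 0.1252 × 16.36 = 2.048 V
R_B is across V_p, so use P = V²/R for that branch.
P_R_B = (2.048)² / 18.0 = 0.2331 W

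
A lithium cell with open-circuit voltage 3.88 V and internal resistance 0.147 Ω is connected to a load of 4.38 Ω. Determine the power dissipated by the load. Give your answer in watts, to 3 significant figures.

3.22 W

Load and internal resistance form a series loop — compute the loop current, then the load power via I²R.
I = ε / (r + R) = 3.88 / (0.147 + 4.38) = 0.8571 A
P_load = I² R = (0.8571)² × 4.38 = 3.217 W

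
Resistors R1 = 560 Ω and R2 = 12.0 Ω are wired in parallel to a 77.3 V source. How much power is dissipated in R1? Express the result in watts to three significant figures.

R1 sits directly across the source, so P = V²/R with V = 77.3 V.
P_R1 = V² / R1 = (77.3)² / 560 Ω = 10.67 W

10.7 W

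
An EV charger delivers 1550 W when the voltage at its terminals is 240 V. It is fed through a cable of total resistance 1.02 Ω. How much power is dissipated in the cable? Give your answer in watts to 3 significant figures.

42.5 W

Line loss is just I²R for the cable — we know both I and R_line directly.
I = P / V = 1550 / 240 = 6.458 A through the cable.
P_line = I² R_line = (6.458)² × 1.02 = 42.54 W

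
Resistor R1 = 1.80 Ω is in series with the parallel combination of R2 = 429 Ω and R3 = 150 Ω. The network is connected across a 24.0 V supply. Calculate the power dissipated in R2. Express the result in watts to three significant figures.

Reduce the parallel pair to R_p first; the network is then a simple series string.
R_p = (429×150)/(429+150) = 111.1 Ω
R_total = 1.80 + 111.1 = 112.9 Ω
I = V / R_total = 24.0 / 112.9 = 0.2125 A
Voltage across the parallel pair: V_p = I × R_p = 0.2125 × 111.1 = 23.62 V
R2 sees V_p directly, so P = V_p² / R2.
P_R2 = (23.62)² / 429 = 1.300 W

1.30 W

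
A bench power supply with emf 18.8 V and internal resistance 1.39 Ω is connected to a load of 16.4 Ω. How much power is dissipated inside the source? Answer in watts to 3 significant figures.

1.55 W

Internal loss is I²r, with I set by the total series resistance r+R.
I = ε / (r + R) = 18.8 / (1.39 + 16.4) = 1.057 A
P_int = I² r = (1.057)² × 1.39 = 1.552 W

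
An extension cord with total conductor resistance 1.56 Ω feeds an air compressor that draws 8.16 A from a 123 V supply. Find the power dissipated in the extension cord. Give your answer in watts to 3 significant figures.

104 W

The extension cord is a series resistance carrying the load current; its dissipation is I²R_line.
The extension cord carries the full 8.16 A.
P_line = I² R_line = (8.160)² × 1.56 = 103.9 W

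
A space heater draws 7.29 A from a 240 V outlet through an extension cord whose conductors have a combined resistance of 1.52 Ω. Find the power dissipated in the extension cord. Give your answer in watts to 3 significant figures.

The extension cord and load are in series, so the same current flows in both; the loss is I²R_line.
The extension cord carries the full 7.29 A.
P_line = I² R_line = (7.290)² × 1.52 = 80.78 W

80.8 W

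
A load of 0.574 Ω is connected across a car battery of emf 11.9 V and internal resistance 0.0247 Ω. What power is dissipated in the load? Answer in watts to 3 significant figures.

With r and R in series, I = ε/(r+R); the load dissipates I²R.
I = ε / (r + R) = 11.9 / (0.0247 + 0.574) = 19.88 A
P_load = I² R = (19.88)² × 0.574 = 226.8 W

227 W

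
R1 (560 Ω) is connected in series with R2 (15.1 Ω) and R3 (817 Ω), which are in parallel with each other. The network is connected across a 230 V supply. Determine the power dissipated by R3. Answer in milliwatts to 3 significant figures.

Replace R2 and R3 with their parallel equivalent so the circuit becomes R1 in series with R_p.
R_p = (15.1×817)/(15.1+817) = 14.83 Ω
R_total = 560 + 14.83 = 574.8 Ω
I = V / R_total = 230 / 574.8 = 0.4001 A
Voltage across the parallel pair: V_p = I × R_p = 0.4001 × 14.83 = 5.932 V
R3 sees V_p directly, so P = V_p² / R3.
P_R3 = (5.932)² / 817 = 0.04307 W

43.1 mW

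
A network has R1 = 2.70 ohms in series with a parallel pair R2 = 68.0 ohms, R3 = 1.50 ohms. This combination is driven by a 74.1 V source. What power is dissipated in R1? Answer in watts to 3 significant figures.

Collapse R2‖R3 to a single equivalent, reducing the network to two series elements.
R_p = (68.0×1.50)/(68.0+1.50) = 1.468 Ω
R_total = 2.70 + 1.468 = 4.168 Ω
I = V / R_total = 74.1 / 4.168 = 17.78 A
R1 carries the full series current, so P = I²R.
P_R1 = (17.78)² × 2.70 = 853.5 W

854 W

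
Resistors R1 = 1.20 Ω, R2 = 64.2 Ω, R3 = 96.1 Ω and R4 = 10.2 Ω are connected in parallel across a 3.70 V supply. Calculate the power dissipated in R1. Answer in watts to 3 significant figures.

The supply voltage appears across each parallel branch — just use P = V²/R1.
P_R1 = V² / R1 = (3.70)² / 1.20 Ω = 11.41 W

11.4 W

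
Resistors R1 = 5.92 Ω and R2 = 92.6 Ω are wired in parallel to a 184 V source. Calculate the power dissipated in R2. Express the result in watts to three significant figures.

Every branch has 184 V across it, so for R2 the power is simply V²/R.
P_R2 = V² / R2 = (184)² / 92.6 Ω = 365.6 W

366 W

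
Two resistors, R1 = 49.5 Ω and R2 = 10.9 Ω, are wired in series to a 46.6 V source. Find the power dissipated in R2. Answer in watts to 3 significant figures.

In a series string the same current flows through every resistor — find that current, then P = I²R for the one we want.
R_total = 49.5 + 10.9 = 60.40 Ω
I = V / R_total = 46.6 / 60.40 = 0.7715 A
P_R2 = I² × R2 = (0.7715)² × 10.9 = 6.488 W

6.49 W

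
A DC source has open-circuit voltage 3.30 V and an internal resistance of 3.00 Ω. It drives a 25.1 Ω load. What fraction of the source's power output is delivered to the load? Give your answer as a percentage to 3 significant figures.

η = P_load/(P_load+P_int) = I²R/(I²R+I²r) = R/(R+r) — the I² cancels for series elements.
η = R / (R + r) = 25.1 / (25.1 + 3.00) = 0.8932

89.3 %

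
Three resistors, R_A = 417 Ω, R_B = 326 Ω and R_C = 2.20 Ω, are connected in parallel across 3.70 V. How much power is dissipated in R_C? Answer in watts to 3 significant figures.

6.22 W

R_C sits directly across the source, so P = V²/R with V = 3.70 V.
P_R_C = V² / R_C = (3.70)² / 2.20 Ω = 6.223 W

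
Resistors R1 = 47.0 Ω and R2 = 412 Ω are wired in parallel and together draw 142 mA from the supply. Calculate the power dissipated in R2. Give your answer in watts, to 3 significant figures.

Only the total current is stated, so first find the parallel equivalent to get the voltage across the combination.
1/R_eq = 1/47.0 + 1/412 ⇒ R_eq = 42.19 Ω
V = I_total × R_eq = 0.1420 × 42.19 = 5.991 V
P_R2 = V² / R2 = (5.991)² / 412 = 0.08711 W

0.0871 W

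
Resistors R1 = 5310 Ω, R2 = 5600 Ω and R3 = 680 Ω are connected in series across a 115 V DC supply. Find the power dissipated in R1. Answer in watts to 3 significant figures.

0.523 W

The current is common to all series resistors; compute it, then apply P = I²R for the target.
R_total = 5310 + 5600 + 680 = 11590 Ω
I = V / R_total = 115 / 11590 = 0.009922 A
P_R1 = I² × R1 = (0.009922)² × 5310 = 0.5228 W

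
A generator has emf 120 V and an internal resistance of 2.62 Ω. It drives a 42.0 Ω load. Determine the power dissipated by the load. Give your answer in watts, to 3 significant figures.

304 W

Find the circuit current first, then P = I²R for the load (series elements share I).
I = ε / (r + R) = 120 / (2.62 + 42.0) = 2.689 A
P_load = I² R = (2.689)² × 42.0 = 303.8 W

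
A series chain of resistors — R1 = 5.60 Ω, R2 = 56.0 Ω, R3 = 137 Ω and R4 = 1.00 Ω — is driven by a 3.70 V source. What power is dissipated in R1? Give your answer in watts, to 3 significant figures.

Since the resistors are in series they all carry the loop current I = V/R_total; the power in any one is I²R.
R_total = 5.60 + 56.0 + 137 + 1.00 = 199.6 Ω
I = V / R_total = 3.70 / 199.6 = 0.01854 A
P_R1 = I² × R1 = (0.01854)² × 5.60 = 0.001924 W

0.00192 W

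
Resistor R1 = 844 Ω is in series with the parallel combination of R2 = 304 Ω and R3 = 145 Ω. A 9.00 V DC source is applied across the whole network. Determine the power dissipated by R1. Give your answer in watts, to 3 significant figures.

0.0770 W

Reduce the parallel pair to R_p first; the network is then a simple series string.
R_p = (304×145)/(304+145) = 98.17 Ω
R_total = 844 + 98.17 = 942.2 Ω
I = V / R_total = 9.00 / 942.2 = 0.009552 A
All the current flows through R1; use P = I²R.
P_R1 = (0.009552)² × 844 = 0.07701 W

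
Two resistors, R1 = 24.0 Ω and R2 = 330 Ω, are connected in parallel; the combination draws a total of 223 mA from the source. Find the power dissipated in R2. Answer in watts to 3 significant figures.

0.0754 W

Only the total current is stated, so first find the parallel equivalent to get the voltage across the combination.
1/R_eq = 1/24.0 + 1/330 ⇒ R_eq = 22.37 Ω
V = I_total × R_eq = 0.2230 × 22.37 = 4.989 V
P_R2 = V² / R2 = (4.989)² / 330 = 0.07543 W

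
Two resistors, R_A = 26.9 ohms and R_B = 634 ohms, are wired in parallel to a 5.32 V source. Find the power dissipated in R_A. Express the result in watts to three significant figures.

The supply voltage appears across each parallel branch — just use P = V²/R_A.
P_R_A = V² / R_A = (5.32)² / 26.9 Ω = 1.052 W

1.05 W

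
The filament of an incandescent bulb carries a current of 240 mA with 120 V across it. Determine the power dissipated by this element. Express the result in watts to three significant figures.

28.8 W

V and I are known directly — P = V I, no intermediate step needed.
P = 120 V × 0.2400 A = 28.80 W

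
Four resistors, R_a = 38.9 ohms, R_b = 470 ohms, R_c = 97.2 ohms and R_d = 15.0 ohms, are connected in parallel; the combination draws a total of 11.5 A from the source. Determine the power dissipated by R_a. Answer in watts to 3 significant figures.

Parallel branches share V, not I — compute V via R_eq, then use V²/R for the target branch.
1/R_eq = 1/38.9 + 1/470 + 1/97.2 + 1/15.0 ⇒ R_eq = 9.543 Ω
V = I_total × R_eq = 11.50 × 9.543 = 109.7 V
P_R_a = V² / R_a = (109.7)² / 38.9 = 309.6 W

310 W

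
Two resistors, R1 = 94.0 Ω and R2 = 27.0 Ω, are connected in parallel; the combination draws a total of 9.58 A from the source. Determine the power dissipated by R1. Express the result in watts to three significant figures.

Only the total current is stated, so first find the parallel equivalent to get the voltage across the combination.
1/R_eq = 1/94.0 + 1/27.0 ⇒ R_eq = 20.98 Ω
V = I_total × R_eq = 9.580 × 20.98 = 200.9 V
P_R1 = V² / R1 = (200.9)² / 94.0 = 429.6 W

430 W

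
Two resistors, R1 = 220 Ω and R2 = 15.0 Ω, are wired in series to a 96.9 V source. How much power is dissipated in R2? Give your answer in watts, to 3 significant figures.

Since the resistors are in series they all carry the loop current I = V/R_total; the power in any one is I²R.
R_total = 220 + 15.0 = 235.0 Ω
I = V / R_total = 96.9 / 235.0 = 0.4123 A
P_R2 = I² × R2 = (0.4123)² × 15.0 = 2.550 W

2.55 W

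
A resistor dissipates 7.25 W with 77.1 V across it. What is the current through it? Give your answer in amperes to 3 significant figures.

From P = V I = I²R = V²/R, with the two given quantities we get I = P / V.
I = 7.25 / 77.1 = 0.09403 A

0.0940 A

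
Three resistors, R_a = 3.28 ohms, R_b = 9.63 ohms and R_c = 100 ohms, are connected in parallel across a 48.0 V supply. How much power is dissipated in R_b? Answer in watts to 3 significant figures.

239 W

Parallel branches share the same voltage; P = V²/R gives the branch power in one step.
P_R_b = V² / R_b = (48.0)² / 9.63 Ω = 239.3 W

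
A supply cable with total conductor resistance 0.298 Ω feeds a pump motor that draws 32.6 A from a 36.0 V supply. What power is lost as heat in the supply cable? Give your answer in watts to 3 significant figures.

Line loss is just I²R for the cable — we know both I and R_line directly.
The supply cable carries the full 32.6 A.
P_line = I² R_line = (32.60)² × 0.298 = 316.7 W

317 W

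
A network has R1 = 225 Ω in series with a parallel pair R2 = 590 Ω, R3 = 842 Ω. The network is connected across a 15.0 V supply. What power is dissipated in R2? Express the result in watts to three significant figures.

First combine the parallel branches into one equivalent R_p, then R1 + R_p is a series pair.
R_p = (590×842)/(590+842) = 346.9 Ω
R_total = 225 + 346.9 = 571.9 Ω
I = V / R_total = 15.0 / 571.9 = 0.02623 A
Voltage across the parallel pair: V_p = I × R_p = 0.02623 × 346.9 = 9.099 V
With V_p across R2, its power is V_p²/R2.
P_R2 = (9.099)² / 590 = 0.1403 W

0.140 W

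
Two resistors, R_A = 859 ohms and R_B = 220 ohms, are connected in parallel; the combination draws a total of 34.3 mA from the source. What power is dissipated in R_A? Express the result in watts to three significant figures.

We need the common branch voltage; get it from I_total × R_eq, then P = V²/R for the branch.
1/R_eq = 1/859 + 1/220 ⇒ R_eq = 175.1 Ω
V = I_total × R_eq = 0.03430 × 175.1 = 6.007 V
P_R_A = V² / R_A = (6.007)² / 859 = 0.04201 W

0.0420 W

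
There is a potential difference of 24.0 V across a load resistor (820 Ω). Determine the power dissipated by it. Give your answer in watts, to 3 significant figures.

Voltage and resistance are given, so P = V²/R is the one-step route.
P = (24.0 V)² / 820 Ω = 0.7024 W

0.702 W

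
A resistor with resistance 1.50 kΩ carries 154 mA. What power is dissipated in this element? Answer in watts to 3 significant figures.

35.6 W

Current and resistance are given, so P = I²R is the direct form.
P = (0.1540 A)² × 1500 Ω = 35.57 W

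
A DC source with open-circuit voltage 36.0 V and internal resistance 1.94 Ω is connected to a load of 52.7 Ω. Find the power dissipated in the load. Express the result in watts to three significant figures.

22.9 W

Find the circuit current first, then P = I²R for the load (series elements share I).
I = ε / (r + R) = 36.0 / (1.94 + 52.7) = 0.6589 A
P_load = I² R = (0.6589)² × 52.7 = 22.88 W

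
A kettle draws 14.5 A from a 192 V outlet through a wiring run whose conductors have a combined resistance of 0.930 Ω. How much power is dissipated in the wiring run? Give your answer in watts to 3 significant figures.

196 W

Only the current and the line resistance are needed for the I²R loss.
The wiring run carries the full 14.5 A.
P_line = I² R_line = (14.50)² × 0.930 = 195.5 W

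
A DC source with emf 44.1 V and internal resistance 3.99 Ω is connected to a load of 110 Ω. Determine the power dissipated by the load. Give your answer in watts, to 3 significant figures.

16.5 W

Load and internal resistance form a series loop — compute the loop current, then the load power via I²R.
I = ε / (r + R) = 44.1 / (3.99 + 110) = 0.3869 A
P_load = I² R = (0.3869)² × 110 = 16.46 W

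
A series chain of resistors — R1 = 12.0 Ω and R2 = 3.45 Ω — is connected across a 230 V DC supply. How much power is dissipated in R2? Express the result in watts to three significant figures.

Series elements share the same current, so find I first, then use P = I²R.
R_total = 12.0 + 3.45 = 15.45 Ω
I = V / R_total = 230 / 15.45 = 14.89 A
P_R2 = I² × R2 = (14.89)² × 3.45 = 764.6 W

765 W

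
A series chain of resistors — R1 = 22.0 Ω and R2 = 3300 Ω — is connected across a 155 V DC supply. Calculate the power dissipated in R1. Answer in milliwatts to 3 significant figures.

Every series element carries the same I. Get I from the total resistance, then P = I² × R1.
R_total = 22.0 + 3300 = 3322 Ω
I = V / R_total = 155 / 3322 = 0.04666 A
P_R1 = I² × R1 = (0.04666)² × 22.0 = 0.04789 W

47.9 mW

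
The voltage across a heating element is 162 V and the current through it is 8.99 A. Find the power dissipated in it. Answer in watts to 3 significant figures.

With V and I both given, power follows immediately from P = V I.
P = 162 V × 8.990 A = 1456 W

1460 W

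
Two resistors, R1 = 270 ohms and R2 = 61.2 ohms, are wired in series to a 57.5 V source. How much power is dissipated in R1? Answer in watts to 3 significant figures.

8.14 W

In a series string the same current flows through every resistor — find that current, then P = I²R for the one we want.
R_total = 270 + 61.2 = 331.2 Ω
I = V / R_total = 57.5 / 331.2 = 0.1736 A
P_R1 = I² × R1 = (0.1736)² × 270 = 8.138 W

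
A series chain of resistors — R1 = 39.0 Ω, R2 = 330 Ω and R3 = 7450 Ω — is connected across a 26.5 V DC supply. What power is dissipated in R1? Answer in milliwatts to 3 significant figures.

0.448 mW

Since the resistors are in series they all carry the loop current I = V/R_total; the power in any one is I²R.
R_total = 39.0 + 330 + 7450 = 7819 Ω
I = V / R_total = 26.5 / 7819 = 0.003389 A
P_R1 = I² × R1 = (0.003389)² × 39.0 = 0.0004480 W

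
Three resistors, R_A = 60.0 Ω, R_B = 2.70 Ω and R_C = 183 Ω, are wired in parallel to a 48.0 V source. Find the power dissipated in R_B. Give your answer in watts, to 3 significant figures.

Parallel branches share the same voltage; P = V²/R gives the branch power in one step.
P_R_B = V² / R_B = (48.0)² / 2.70 Ω = 853.3 W

853 W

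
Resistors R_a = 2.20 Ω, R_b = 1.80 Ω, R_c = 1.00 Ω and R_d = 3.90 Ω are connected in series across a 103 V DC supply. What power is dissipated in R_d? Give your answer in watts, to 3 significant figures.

522 W

Since the resistors are in series they all carry the loop current I = V/R_total; the power in any one is I²R.
R_total = 2.20 + 1.80 + 1.00 + 3.90 = 8.900 Ω
I = V / R_total = 103 / 8.900 = 11.57 A
P_R_d = I² × R_d = (11.57)² × 3.90 = 522.3 W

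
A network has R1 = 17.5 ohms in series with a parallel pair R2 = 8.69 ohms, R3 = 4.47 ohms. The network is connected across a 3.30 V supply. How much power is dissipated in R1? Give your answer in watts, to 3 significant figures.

0.456 W

First combine the parallel branches into one equivalent R_p, then R1 + R_p is a series pair.
R_p = (8.69×4.47)/(8.69+4.47) = 2.952 Ω
R_total = 17.5 + 2.952 = 20.45 Ω
I = V / R_total = 3.30 / 20.45 = 0.1614 A
R1 carries the full series current, so P = I²R.
P_R1 = (0.1614)² × 17.5 = 0.4556 W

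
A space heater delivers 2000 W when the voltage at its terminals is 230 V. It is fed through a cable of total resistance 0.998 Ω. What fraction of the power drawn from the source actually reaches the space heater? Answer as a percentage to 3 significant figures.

I = P / V = 2000 / 230 = 8.696 A through the cable.
P_line = I² R_line = (8.696)² × 0.998 = 75.46 W
P_source = P_load + P_line = 2000 + 75.46 = 2075 W
η = P_load / P_source = 2000 / 2075 = 0.9636

96.4 %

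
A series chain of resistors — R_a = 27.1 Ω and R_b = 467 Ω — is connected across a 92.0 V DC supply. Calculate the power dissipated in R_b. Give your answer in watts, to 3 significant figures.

Since the resistors are in series they all carry the loop current I = V/R_total; the power in any one is I²R.
R_total = 27.1 + 467 = 494.1 Ω
I = V / R_total = 92.0 / 494.1 = 0.1862 A
P_R_b = I² × R_b = (0.1862)² × 467 = 16.19 W

16.2 W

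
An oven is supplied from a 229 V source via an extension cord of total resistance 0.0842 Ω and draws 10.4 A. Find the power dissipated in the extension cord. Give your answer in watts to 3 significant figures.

Only the current and the line resistance are needed for the I²R loss.
The extension cord carries the full 10.4 A.
P_line = I² R_line = (10.40)² × 0.0842 = 9.107 W

9.11 W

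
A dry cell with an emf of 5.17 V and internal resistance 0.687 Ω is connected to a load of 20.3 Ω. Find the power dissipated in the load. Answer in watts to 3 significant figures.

With r and R in series, I = ε/(r+R); the load dissipates I²R.
I = ε / (r + R) = 5.17 / (0.687 + 20.3) = 0.2463 A
P_load = I² R = (0.2463)² × 20.3 = 1.232 W

1.23 W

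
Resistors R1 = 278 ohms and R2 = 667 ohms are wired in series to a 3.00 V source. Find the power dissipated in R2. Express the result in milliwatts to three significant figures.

Every series element carries the same I. Get I from the total resistance, then P = I² × R2.
R_total = 278 + 667 = 945.0 Ω
I = V / R_total = 3.00 / 945.0 = 0.003175 A
P_R2 = I² × R2 = (0.003175)² × 667 = 0.006722 W

6.72 mW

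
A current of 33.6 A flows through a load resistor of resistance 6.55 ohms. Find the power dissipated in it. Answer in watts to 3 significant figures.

7390 W

With I and R stated, P = I²R applies in one step.
P = (33.60 A)² × 6.55 Ω = 7395 W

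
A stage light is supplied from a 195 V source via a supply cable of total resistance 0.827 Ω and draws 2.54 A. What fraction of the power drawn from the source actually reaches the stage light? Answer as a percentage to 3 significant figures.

The supply cable carries the full 2.54 A.
P_line = I² R_line = (2.540)² × 0.827 = 5.335 W
P_source = V I = 195 × 2.540 = 495.3 W; P_load = 490.0 W
η = P_load / P_source = 490.0 / 495.3 = 0.9892

98.9 %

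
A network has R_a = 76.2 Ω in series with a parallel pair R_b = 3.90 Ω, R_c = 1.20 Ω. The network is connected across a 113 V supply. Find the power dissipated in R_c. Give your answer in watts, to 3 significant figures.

1.51 W

Collapse R_b‖R_c to a single equivalent, reducing the network to two series elements.
R_p = (3.90×1.20)/(3.90+1.20) = 0.9176 Ω
R_total = 76.2 + 0.9176 = 77.12 Ω
I = V / R_total = 113 / 77.12 = 1.465 A
Voltage across the parallel pair: V_p = I × R_p = 1.465 × 0.9176 = 1.345 V
R_c is across V_p, so use P = V²/R for that branch.
P_R_c = (1.345)² / 1.20 = 1.507 W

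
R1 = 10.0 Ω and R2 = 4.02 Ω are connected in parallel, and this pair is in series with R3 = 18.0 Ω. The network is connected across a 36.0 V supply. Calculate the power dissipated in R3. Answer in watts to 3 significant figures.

53.6 W

First find R_p for the parallel pair, then treat R_p + R3 as a series loop.
R_p = (10.0×4.02)/(10.0+4.02) = 2.867 Ω
R_total = R_p + 18.0 = 2.867 + 18.0 = 20.87 Ω
I = V / R_total = 36.0 / 20.87 = 1.725 A
R3 carries the full series current, so P = I²R.
P_R3 = (1.725)² × 18.0 = 53.57 W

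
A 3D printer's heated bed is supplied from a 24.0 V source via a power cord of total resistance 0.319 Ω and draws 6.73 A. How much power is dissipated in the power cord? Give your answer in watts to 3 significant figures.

The power cord and load are in series, so the same current flows in both; the loss is I²R_line.
The power cord carries the full 6.73 A.
P_line = I² R_line = (6.730)² × 0.319 = 14.45 W

14.4 W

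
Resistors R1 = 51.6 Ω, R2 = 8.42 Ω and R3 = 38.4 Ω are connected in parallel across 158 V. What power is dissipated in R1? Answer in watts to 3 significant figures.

The supply voltage appears across each parallel branch — just use P = V²/R1.
P_R1 = V² / R1 = (158)² / 51.6 Ω = 483.8 W

484 W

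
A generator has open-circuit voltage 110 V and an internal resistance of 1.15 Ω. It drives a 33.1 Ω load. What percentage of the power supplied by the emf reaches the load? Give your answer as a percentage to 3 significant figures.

96.6 %

The source delivers εI, of which I²R reaches the load and I²r is lost; since I is common, η = R/(R+r).
η = R / (R + r) = 33.1 / (33.1 + 1.15) = 0.9664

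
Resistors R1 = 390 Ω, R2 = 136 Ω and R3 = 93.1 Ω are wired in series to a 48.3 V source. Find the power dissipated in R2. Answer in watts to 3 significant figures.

0.828 W

Series elements share the same current, so find I first, then use P = I²R.
R_total = 390 + 136 + 93.1 = 619.1 Ω
I = V / R_total = 48.3 / 619.1 = 0.07802 A
P_R2 = I² × R2 = (0.07802)² × 136 = 0.8278 W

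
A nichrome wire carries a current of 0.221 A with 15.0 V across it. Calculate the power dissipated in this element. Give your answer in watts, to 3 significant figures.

V and I are known directly — P = V I, no intermediate step needed.
P = 15.0 V × 0.2210 A = 3.315 W

3.31 W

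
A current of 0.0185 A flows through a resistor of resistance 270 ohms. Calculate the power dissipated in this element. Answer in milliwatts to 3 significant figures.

With I and R stated, P = I²R applies in one step.
P = (0.01850 A)² × 270 Ω = 0.09241 W

92.4 mW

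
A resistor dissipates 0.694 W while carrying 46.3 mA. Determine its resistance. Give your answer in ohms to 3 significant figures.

324 Ω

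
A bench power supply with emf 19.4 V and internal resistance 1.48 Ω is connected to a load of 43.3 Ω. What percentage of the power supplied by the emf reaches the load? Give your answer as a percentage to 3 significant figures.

96.7 %

The source delivers εI, of which I²R reaches the load and I²r is lost; since I is common, η = R/(R+r).
η = R / (R + r) = 43.3 / (43.3 + 1.48) = 0.9669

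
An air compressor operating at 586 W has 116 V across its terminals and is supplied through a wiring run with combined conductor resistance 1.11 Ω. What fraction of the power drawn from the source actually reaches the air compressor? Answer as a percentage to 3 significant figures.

95.4 %

I = P / V = 586 / 116 = 5.052 A through the wiring run.
P_line = I² R_line = (5.052)² × 1.11 = 28.33 W
P_source = P_load + P_line = 586.0 + 28.33 = 614.3 W
η = P_load / P_source = 586.0 / 614.3 = 0.9539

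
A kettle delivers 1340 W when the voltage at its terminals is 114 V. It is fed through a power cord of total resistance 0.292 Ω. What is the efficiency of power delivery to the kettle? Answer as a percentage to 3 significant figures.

97.1 %

I = P / V = 1340 / 114 = 11.75 A through the power cord.
P_line = I² R_line = (11.75)² × 0.292 = 40.34 W
P_source = P_load + P_line = 1340 + 40.34 = 1380 W
η = P_load / P_source = 1340 / 1380 = 0.9708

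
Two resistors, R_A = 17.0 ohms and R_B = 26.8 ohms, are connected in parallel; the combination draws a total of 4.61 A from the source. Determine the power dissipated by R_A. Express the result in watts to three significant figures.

135 W

The branches share the same voltage, but only the total current is given — find V from the equivalent resistance first.
1/R_eq = 1/17.0 + 1/26.8 ⇒ R_eq = 10.40 Ω
V = I_total × R_eq = 4.610 × 10.40 = 47.95 V
P_R_A = V² / R_A = (47.95)² / 17.0 = 135.3 W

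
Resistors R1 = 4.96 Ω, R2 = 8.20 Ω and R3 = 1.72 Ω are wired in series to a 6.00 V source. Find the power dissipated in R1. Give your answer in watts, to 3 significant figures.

0.806 W

Since the resistors are in series they all carry the loop current I = V/R_total; the power in any one is I²R.
R_total = 4.96 + 8.20 + 1.72 = 14.88 Ω
I = V / R_total = 6.00 / 14.88 = 0.4032 A
P_R1 = I² × R1 = (0.4032)² × 4.96 = 0.8065 W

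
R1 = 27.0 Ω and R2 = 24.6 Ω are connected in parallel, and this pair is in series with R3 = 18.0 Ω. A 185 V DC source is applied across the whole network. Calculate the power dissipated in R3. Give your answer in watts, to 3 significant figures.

646 W

First find R_p for the parallel pair, then treat R_p + R3 as a series loop.
R_p = (27.0×24.6)/(27.0+24.6) = 12.87 Ω
R_total = R_p + 18.0 = 12.87 + 18.0 = 30.87 Ω
I = V / R_total = 185 / 30.87 = 5.992 A
R3 carries the full series current, so P = I²R.
P_R3 = (5.992)² × 18.0 = 646.4 W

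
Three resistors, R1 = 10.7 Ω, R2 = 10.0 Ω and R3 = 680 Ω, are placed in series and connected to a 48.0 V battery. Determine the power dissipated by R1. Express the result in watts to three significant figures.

0.0502 W

Every series element carries the same I. Get I from the total resistance, then P = I² × R1.
R_total = 10.7 + 10.0 + 680 = 700.7 Ω
I = V / R_total = 48.0 / 700.7 = 0.06850 A
P_R1 = I² × R1 = (0.06850)² × 10.7 = 0.05021 W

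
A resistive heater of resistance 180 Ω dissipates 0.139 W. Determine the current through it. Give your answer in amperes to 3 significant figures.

0.0278 A

Inverting the appropriate power form: I = √(P / R).
I = √(0.139 / 180) = 0.02779 A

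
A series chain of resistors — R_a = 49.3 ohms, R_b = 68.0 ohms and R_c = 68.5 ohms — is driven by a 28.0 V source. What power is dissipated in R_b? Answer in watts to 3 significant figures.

1.54 W

Since the resistors are in series they all carry the loop current I = V/R_total; the power in any one is I²R.
R_total = 49.3 + 68.0 + 68.5 = 185.8 Ω
I = V / R_total = 28.0 / 185.8 = 0.1507 A
P_R_b = I² × R_b = (0.1507)² × 68.0 = 1.544 W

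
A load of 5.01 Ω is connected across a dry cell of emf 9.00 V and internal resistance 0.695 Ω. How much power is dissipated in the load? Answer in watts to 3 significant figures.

Find the circuit current first, then P = I²R for the load (series elements share I).
I = ε / (r + R) = 9.00 / (0.695 + 5.01) = 1.578 A
P_load = I² R = (1.578)² × 5.01 = 12.47 W

12.5 W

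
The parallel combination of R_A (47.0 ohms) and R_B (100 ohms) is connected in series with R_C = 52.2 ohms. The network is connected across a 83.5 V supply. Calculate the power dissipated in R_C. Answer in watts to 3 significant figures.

51.4 W

Combine R_A and R_B into their parallel equivalent first, reducing the network to two series resistors.
R_p = (47.0×100)/(47.0+100) = 31.97 Ω
R_total = R_p + 52.2 = 31.97 + 52.2 = 84.17 Ω
I = V / R_total = 83.5 / 84.17 = 0.9920 A
R_C carries the full series current, so P = I²R.
P_R_C = (0.9920)² × 52.2 = 51.37 W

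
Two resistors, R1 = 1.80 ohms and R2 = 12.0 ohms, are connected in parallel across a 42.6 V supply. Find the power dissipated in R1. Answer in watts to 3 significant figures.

1010 W

Each parallel branch sees the full supply voltage, so P = V²/R applies directly to the target branch.
P_R1 = V² / R1 = (42.6)² / 1.80 Ω = 1008 W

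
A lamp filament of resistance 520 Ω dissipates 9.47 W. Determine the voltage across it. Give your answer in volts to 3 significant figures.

70.2 V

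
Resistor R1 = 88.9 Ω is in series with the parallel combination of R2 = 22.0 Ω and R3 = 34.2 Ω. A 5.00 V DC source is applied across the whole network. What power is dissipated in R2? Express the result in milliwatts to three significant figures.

19.5 mW

Reduce the parallel pair to R_p first; the network is then a simple series string.
R_p = (22.0×34.2)/(22.0+34.2) = 13.39 Ω
R_total = 88.9 + 13.39 = 102.3 Ω
I = V / R_total = 5.00 / 102.3 = 0.04888 A
Voltage across the parallel pair: V_p = I × R_p = 0.04888 × 13.39 = 0.6544 V
R2 is across V_p, so use P = V²/R for that branch.
P_R2 = (0.6544)² / 22.0 = 0.01947 W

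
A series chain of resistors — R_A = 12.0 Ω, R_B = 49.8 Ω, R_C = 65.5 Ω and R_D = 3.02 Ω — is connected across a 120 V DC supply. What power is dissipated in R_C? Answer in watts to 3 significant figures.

Since the resistors are in series they all carry the loop current I = V/R_total; the power in any one is I²R.
R_total = 12.0 + 49.8 + 65.5 + 3.02 = 130.3 Ω
I = V / R_total = 120 / 130.3 = 0.9208 A
P_R_C = I² × R_C = (0.9208)² × 65.5 = 55.54 W

55.5 W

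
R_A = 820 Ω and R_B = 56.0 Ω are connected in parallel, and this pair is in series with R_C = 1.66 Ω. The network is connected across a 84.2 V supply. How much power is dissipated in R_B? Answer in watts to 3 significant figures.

Collapse the R_A‖R_B pair into one equivalent R_p; then R_p and R_C form a series string.
R_p = (820×56.0)/(820+56.0) = 52.42 Ω
R_total = R_p + 1.66 = 52.42 + 1.66 = 54.08 Ω
I = V / R_total = 84.2 / 54.08 = 1.557 A
Voltage across the parallel pair: V_p = I × R_p = 1.557 × 52.42 = 81.62 V
R_B has V_p across it, so P = V_p²/R_B.
P_R_B = (81.62)² / 56.0 = 118.9 W

119 W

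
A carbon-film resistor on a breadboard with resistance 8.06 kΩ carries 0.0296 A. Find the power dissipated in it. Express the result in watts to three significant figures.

7.06 W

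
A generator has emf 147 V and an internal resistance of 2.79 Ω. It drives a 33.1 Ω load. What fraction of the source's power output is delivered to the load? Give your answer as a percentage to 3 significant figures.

The source delivers εI, of which I²R reaches the load and I²r is lost; since I is common, η = R/(R+r).
η = R / (R + r) = 33.1 / (33.1 + 2.79) = 0.9223

92.2 %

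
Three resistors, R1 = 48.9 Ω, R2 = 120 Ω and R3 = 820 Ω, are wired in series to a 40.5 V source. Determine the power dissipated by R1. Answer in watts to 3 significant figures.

0.0820 W

Every series element carries the same I. Get I from the total resistance, then P = I² × R1.
R_total = 48.9 + 120 + 820 = 988.9 Ω
I = V / R_total = 40.5 / 988.9 = 0.04095 A
P_R1 = I² × R1 = (0.04095)² × 48.9 = 0.08202 W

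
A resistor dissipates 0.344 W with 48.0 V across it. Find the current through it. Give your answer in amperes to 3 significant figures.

From P = V I = I²R = V²/R, with the two given quantities we get I = P / V.
I = 0.344 / 48.0 = 0.007167 A

0.00717 A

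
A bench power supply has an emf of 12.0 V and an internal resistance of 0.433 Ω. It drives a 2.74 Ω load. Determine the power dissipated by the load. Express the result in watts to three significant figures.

39.2 W

Load and internal resistance form a series loop — compute the loop current, then the load power via I²R.
I = ε / (r + R) = 12.0 / (0.433 + 2.74) = 3.782 A
P_load = I² R = (3.782)² × 2.74 = 39.19 W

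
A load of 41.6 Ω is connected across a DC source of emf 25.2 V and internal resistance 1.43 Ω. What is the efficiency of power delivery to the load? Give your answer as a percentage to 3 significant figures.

The source delivers εI, of which I²R reaches the load and I²r is lost; since I is common, η = R/(R+r).
η = R / (R + r) = 41.6 / (41.6 + 1.43) = 0.9668

96.7 %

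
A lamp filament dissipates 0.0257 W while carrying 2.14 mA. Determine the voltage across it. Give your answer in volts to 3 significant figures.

12.0 V

The two known quantities fix the third via V = P / I.
V = 0.0257 / 0.002140 = 12.01 V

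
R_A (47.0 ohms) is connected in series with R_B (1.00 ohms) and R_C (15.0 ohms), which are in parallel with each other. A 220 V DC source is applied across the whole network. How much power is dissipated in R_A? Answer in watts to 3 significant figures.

990 W

Replace R_B and R_C with their parallel equivalent so the circuit becomes R_A in series with R_p.
R_p = (1.00×15.0)/(1.00+15.0) = 0.9375 Ω
R_total = 47.0 + 0.9375 = 47.94 Ω
I = V / R_total = 220 / 47.94 = 4.589 A
The full supply current passes through R_A: P = I²R.
P_R_A = (4.589)² × 47.0 = 989.9 W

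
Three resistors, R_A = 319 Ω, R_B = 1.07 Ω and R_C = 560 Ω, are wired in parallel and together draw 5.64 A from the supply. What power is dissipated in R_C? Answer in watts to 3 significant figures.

0.0644 W

We need the common branch voltage; get it from I_total × R_eq, then P = V²/R for the branch.
1/R_eq = 1/319 + 1/1.07 + 1/560 ⇒ R_eq = 1.064 Ω
V = I_total × R_eq = 5.640 × 1.064 = 6.003 V
P_R_C = V² / R_C = (6.003)² / 560 = 0.06435 W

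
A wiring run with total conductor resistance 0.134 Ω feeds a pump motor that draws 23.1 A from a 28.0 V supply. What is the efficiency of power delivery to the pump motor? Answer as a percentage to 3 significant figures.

The wiring run carries the full 23.1 A.
P_line = I² R_line = (23.10)² × 0.134 = 71.50 W
P_source = V I = 28.0 × 23.10 = 646.8 W; P_load = 575.3 W
η = P_load / P_source = 575.3 / 646.8 = 0.8894

88.9 %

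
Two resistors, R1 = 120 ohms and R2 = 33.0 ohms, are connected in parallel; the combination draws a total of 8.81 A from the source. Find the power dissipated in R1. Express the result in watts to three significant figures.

433 W

The branches share the same voltage, but only the total current is given — find V from the equivalent resistance first.
1/R_eq = 1/120 + 1/33.0 ⇒ R_eq = 25.88 Ω
V = I_total × R_eq = 8.810 × 25.88 = 228.0 V
P_R1 = V² / R1 = (228.0)² / 120 = 433.3 W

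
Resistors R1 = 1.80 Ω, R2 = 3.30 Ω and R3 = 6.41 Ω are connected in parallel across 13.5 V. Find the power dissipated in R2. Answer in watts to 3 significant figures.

Every branch has 13.5 V across it, so for R2 the power is simply V²/R.
P_R2 = V² / R2 = (13.5)² / 3.30 Ω = 55.23 W

55.2 W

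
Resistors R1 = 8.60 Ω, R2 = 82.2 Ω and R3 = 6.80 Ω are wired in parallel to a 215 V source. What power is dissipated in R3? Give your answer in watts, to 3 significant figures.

6800 W

R3 sits directly across the source, so P = V²/R with V = 215 V.
P_R3 = V² / R3 = (215)² / 6.80 Ω = 6798 W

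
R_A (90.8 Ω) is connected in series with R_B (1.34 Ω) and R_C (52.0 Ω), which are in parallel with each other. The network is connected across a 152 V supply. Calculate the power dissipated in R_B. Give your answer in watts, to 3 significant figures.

3.47 W

First combine the parallel branches into one equivalent R_p, then R_A + R_p is a series pair.
R_p = (1.34×52.0)/(1.34+52.0) = 1.306 Ω
R_total = 90.8 + 1.306 = 92.11 Ω
I = V / R_total = 152 / 92.11 = 1.650 A
Voltage across the parallel pair: V_p = I × R_p = 1.650 × 1.306 = 2.156 V
R_B is across V_p, so use P = V²/R for that branch.
P_R_B = (2.156)² / 1.34 = 3.468 W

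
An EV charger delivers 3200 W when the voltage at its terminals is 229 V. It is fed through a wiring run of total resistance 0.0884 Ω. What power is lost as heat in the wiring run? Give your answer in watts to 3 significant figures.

The wiring run is a series resistance carrying the load current; its dissipation is I²R_line.
I = P / V = 3200 / 229 = 13.97 A through the wiring run.
P_line = I² R_line = (13.97)² × 0.0884 = 17.26 W

17.3 W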